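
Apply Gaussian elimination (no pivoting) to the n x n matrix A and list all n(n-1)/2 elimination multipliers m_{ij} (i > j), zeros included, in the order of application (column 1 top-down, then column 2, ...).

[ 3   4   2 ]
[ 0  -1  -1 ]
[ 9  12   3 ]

Forward elimination:
R2: entry in column 1 is already 0 -> m_{21} = 0 (no row operation needed)
R3 <- R3 - (3)*R1:  [  0   0  -3 ]
R3: entry in column 2 is already 0 -> m_{32} = 0 (no row operation needed)
Multipliers (in order of application): m_{21} = 0, m_{31} = 3, m_{32} = 0

multipliers: 0, 3, 0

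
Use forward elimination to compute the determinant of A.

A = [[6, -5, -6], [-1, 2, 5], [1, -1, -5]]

Forward elimination:
R2 <- R2 - (-1/6)*R1:  [   0  7/6    4 ]
R3 <- R3 - (1/6)*R1:  [    0  -1/6    -4 ]
R3 <- R3 - (-1/7)*R2:  [     0      0  -24/7 ]
Upper-triangular form:
[ 6   -5     -6 ]
[ 0  7/6      4 ]
[ 0    0  -24/7 ]
det(A) = (-1)^0 * (6) * (7/6) * (-24/7) = -24  (0 row swaps -> sign +1)

det(A) = -24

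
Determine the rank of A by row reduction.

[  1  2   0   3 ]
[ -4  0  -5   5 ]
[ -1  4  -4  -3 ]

rank(A) = 3

Row reduction:
R2 <- R2 - (-4)*R1:  [  0   8  -5  17 ]
R3 <- R3 - (-1)*R1:  [  0   6  -4   0 ]
R3 <- R3 - (3/4)*R2:  [     0      0   -1/4  -51/4 ]
Row echelon form:
[ 1  2     0      3 ]
[ 0  8    -5     17 ]
[ 0  0  -1/4  -51/4 ]
Nonzero rows / pivot columns: 3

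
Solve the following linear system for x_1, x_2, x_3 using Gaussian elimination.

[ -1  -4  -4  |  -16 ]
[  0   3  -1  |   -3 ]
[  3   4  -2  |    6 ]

Forward elimination on [A|b]:
R3 <- R3 - (-3)*R1:  [   0   -8  -14  -42 ]
R3 <- R3 - (-8/3)*R2:  [     0      0  -50/3    -50 ]
Row echelon form:
[ -1  -4     -4  |  -16 ]
[  0   3     -1  |   -3 ]
[  0   0  -50/3  |  -50 ]
Back-substitution:
x_3 = (-50) / (-50/3) = 3
x_2 = (-3 - (-1)*(3)) / 3 = 0
x_1 = (-16 - (-4)*(0) - (-4)*(3)) / -1 = 4

(4, 0, 3)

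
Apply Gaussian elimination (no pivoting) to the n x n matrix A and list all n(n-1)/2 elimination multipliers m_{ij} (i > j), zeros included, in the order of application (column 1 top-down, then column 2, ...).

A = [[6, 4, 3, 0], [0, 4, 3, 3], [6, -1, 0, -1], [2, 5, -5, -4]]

multipliers: 0, 1, 1/3, -5/4, 11/12, -35/3

Forward elimination:
R2: entry in column 1 is already 0 -> m_{21} = 0 (no row operation needed)
R3 <- R3 - (1)*R1:  [  0  -5  -3  -1 ]
R4 <- R4 - (1/3)*R1:  [    0  11/3    -6    -4 ]
R3 <- R3 - (-5/4)*R2:  [    0     0   3/4  11/4 ]
R4 <- R4 - (11/12)*R2:  [     0      0  -35/4  -27/4 ]
R4 <- R4 - (-35/3)*R3:  [    0     0     0  76/3 ]
Multipliers (in order of application): m_{21} = 0, m_{31} = 1, m_{41} = 1/3, m_{32} = -5/4, m_{42} = 11/12, m_{43} = -35/3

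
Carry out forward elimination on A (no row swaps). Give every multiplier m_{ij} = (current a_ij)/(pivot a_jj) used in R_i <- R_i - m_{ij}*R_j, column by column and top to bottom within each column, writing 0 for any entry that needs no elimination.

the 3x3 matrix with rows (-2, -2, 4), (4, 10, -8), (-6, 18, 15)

Forward elimination:
R2 <- R2 - (-2)*R1:  [ 0  6  0 ]
R3 <- R3 - (3)*R1:  [  0  24   3 ]
R3 <- R3 - (4)*R2:  [ 0  0  3 ]
Multipliers (in order of application): m_{21} = -2, m_{31} = 3, m_{32} = 4

multipliers: -2, 3, 4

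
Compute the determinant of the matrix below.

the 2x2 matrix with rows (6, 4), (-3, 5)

Forward elimination:
R2 <- R2 - (-1/2)*R1:  [ 0  7 ]
Upper-triangular form:
[ 6  4 ]
[ 0  7 ]
det(A) = (-1)^0 * (6) * (7) = 42  (0 row swaps -> sign +1)

det(A) = 42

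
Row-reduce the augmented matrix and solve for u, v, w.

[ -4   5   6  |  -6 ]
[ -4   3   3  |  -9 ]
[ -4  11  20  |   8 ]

(3, 0, 1)

Forward elimination on [A|b]:
R2 <- R2 - (1)*R1:  [  0  -2  -3  -3 ]
R3 <- R3 - (1)*R1:  [  0   6  14  14 ]
R3 <- R3 - (-3)*R2:  [ 0  0  5  5 ]
Row echelon form:
[ -4   5   6  |  -6 ]
[  0  -2  -3  |  -3 ]
[  0   0   5  |   5 ]
Back-substitution:
w = (5) / 5 = 1
v = (-3 - (-3)*(1)) / -2 = 0
u = (-6 - (5)*(0) - (6)*(1)) / -4 = 3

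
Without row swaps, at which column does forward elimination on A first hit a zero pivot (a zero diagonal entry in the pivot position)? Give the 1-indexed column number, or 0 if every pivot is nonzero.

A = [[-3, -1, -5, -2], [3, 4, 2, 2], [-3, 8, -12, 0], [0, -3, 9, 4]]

Naive forward elimination:
R2 <- R2 - (-1)*R1:  [  0   3  -3   0 ]
R3 <- R3 - (1)*R1:  [  0   9  -7   2 ]
R3 <- R3 - (3)*R2:  [ 0  0  2  2 ]
R4 <- R4 - (-1)*R2:  [ 0  0  6  4 ]
R4 <- R4 - (3)*R3:  [  0   0   0  -2 ]
All pivots nonzero; naive elimination completes without hitting a zero pivot.

first zero-pivot column = 0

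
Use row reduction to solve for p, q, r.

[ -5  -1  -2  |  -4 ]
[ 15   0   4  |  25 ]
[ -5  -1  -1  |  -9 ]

Forward elimination on [A|b]:
R2 <- R2 - (-3)*R1:  [  0  -3  -2  13 ]
R3 <- R3 - (1)*R1:  [  0   0   1  -5 ]
Row echelon form:
[ -5  -1  -2  |  -4 ]
[  0  -3  -2  |  13 ]
[  0   0   1  |  -5 ]
Back-substitution:
r = (-5) / 1 = -5
q = (13 - (-2)*(-5)) / -3 = -1
p = (-4 - (-1)*(-1) - (-2)*(-5)) / -5 = 3

(3, -1, -5)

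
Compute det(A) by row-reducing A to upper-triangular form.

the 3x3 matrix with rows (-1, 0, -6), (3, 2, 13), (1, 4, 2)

det(A) = -12

Forward elimination:
R2 <- R2 - (-3)*R1:  [  0   2  -5 ]
R3 <- R3 - (-1)*R1:  [  0   4  -4 ]
R3 <- R3 - (2)*R2:  [ 0  0  6 ]
Upper-triangular form:
[ -1  0  -6 ]
[  0  2  -5 ]
[  0  0   6 ]
det(A) = (-1)^0 * (-1) * (2) * (6) = -12  (0 row swaps -> sign +1)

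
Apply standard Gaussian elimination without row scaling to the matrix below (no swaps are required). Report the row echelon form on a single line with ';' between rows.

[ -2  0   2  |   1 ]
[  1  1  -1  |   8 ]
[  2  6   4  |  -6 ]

Forward elimination:
R2 <- R2 - (-1/2)*R1:  [    0     1     0  17/2 ]
R3 <- R3 - (-1)*R1:  [  0   6   6  -5 ]
R3 <- R3 - (6)*R2:  [   0    0    6  -56 ]
Row echelon form:
[ -2  0  2  |     1 ]
[  0  1  0  |  17/2 ]
[  0  0  6  |   -56 ]

REF = [-2 0 2 1; 0 1 0 17/2; 0 0 6 -56]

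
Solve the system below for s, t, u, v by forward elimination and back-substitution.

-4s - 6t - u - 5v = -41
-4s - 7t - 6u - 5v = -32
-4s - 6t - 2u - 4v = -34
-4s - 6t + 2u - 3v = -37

(3, 1, -2, 5)

Forward elimination on [A|b]:
R2 <- R2 - (1)*R1:  [  0  -1  -5   0   9 ]
R3 <- R3 - (1)*R1:  [  0   0  -1   1   7 ]
R4 <- R4 - (1)*R1:  [ 0  0  3  2  4 ]
R4 <- R4 - (-3)*R3:  [  0   0   0   5  25 ]
Row echelon form:
[ -4  -6  -1  -5  |  -41 ]
[  0  -1  -5   0  |    9 ]
[  0   0  -1   1  |    7 ]
[  0   0   0   5  |   25 ]
Back-substitution:
v = (25) / 5 = 5
u = (7 - (1)*(5)) / -1 = -2
t = (9 - (-5)*(-2)) / -1 = 1
s = (-41 - (-6)*(1) - (-1)*(-2) - (-5)*(5)) / -4 = 3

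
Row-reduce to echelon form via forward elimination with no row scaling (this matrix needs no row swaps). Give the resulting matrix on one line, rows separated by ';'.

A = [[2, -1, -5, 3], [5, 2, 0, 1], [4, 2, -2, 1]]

REF = [2 -1 -5 3; 0 9/2 25/2 -13/2; 0 0 -28/9 7/9]

Forward elimination:
R2 <- R2 - (5/2)*R1:  [     0    9/2   25/2  -13/2 ]
R3 <- R3 - (2)*R1:  [  0   4   8  -5 ]
R3 <- R3 - (8/9)*R2:  [     0      0  -28/9    7/9 ]
Row echelon form:
[ 2   -1     -5      3 ]
[ 0  9/2   25/2  -13/2 ]
[ 0    0  -28/9    7/9 ]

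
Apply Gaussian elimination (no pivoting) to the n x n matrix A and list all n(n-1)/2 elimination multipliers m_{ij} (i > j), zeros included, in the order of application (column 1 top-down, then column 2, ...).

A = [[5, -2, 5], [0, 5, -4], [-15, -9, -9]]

multipliers: 0, -3, -3

Forward elimination:
R2: entry in column 1 is already 0 -> m_{21} = 0 (no row operation needed)
R3 <- R3 - (-3)*R1:  [   0  -15    6 ]
R3 <- R3 - (-3)*R2:  [  0   0  -6 ]
Multipliers (in order of application): m_{21} = 0, m_{31} = -3, m_{32} = -3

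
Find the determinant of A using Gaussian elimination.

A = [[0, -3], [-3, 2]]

det(A) = -9

Forward elimination:
R1 <-> R2   (pivot in column 1 was zero)
[ -3   2 ]
[  0  -3 ]
Upper-triangular form:
[ -3   2 ]
[  0  -3 ]
det(A) = (-1)^1 * (-3) * (-3) = -9  (1 row swap -> sign -1)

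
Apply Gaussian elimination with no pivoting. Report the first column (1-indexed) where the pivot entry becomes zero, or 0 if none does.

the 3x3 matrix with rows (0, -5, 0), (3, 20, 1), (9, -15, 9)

first zero-pivot column = 1

Naive forward elimination:
Pivot entry (1,1) is zero but row 2 has 3 in column 1 -> naive elimination stops; a row interchange (e.g. R1 <-> R2) would be required here.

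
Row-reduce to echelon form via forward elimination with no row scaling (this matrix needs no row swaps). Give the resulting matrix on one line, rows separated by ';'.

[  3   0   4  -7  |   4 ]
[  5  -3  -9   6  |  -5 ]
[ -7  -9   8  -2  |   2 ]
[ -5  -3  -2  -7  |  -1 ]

REF = [3 0 4 -7 4; 0 -3 -47/3 53/3 -35/3; 0 0 193/3 -214/3 139/3; 0 0 0 -2661/193 519/193]

Forward elimination:
R2 <- R2 - (5/3)*R1:  [     0     -3  -47/3   53/3  -35/3 ]
R3 <- R3 - (-7/3)*R1:  [     0     -9   52/3  -55/3   34/3 ]
R4 <- R4 - (-5/3)*R1:  [     0     -3   14/3  -56/3   17/3 ]
R3 <- R3 - (3)*R2:  [      0       0   193/3  -214/3   139/3 ]
R4 <- R4 - (1)*R2:  [      0       0    61/3  -109/3    52/3 ]
R4 <- R4 - (61/193)*R3:  [         0          0          0  -2661/193    519/193 ]
Row echelon form:
[ 3   0      4         -7  |        4 ]
[ 0  -3  -47/3       53/3  |    -35/3 ]
[ 0   0  193/3     -214/3  |    139/3 ]
[ 0   0      0  -2661/193  |  519/193 ]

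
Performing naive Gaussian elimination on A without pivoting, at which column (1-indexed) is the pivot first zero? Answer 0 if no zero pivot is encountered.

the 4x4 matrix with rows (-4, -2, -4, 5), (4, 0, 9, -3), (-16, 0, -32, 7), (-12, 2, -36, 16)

first zero-pivot column = 0

Naive forward elimination:
R2 <- R2 - (-1)*R1:  [  0  -2   5   2 ]
R3 <- R3 - (4)*R1:  [   0    8  -16  -13 ]
R4 <- R4 - (3)*R1:  [   0    8  -24    1 ]
R3 <- R3 - (-4)*R2:  [  0   0   4  -5 ]
R4 <- R4 - (-4)*R2:  [  0   0  -4   9 ]
R4 <- R4 - (-1)*R3:  [ 0  0  0  4 ]
All pivots nonzero; naive elimination completes without hitting a zero pivot.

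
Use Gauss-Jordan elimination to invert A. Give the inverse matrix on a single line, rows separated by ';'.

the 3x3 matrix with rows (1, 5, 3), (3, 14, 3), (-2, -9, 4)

inverse = [-83/4 47/4 27/4; 9/2 -5/2 -3/2; -1/4 1/4 1/4]

Gauss-Jordan on [A | I]:
R2 <- R2 - (3)*R1:  [  0  -1  -6  |  -3   1   0 ]
R3 <- R3 - (-2)*R1:  [  0   1  10  |   2   0   1 ]
R2 <- (1/-1)*R2:  [  0   1   6  |   3  -1   0 ]
R1 <- R1 - (5)*R2:  [   1    0  -27  |  -14    5    0 ]
R3 <- R3 - (1)*R2:  [  0   0   4  |  -1   1   1 ]
R3 <- (1/4)*R3:  [    0     0     1  |  -1/4   1/4   1/4 ]
R1 <- R1 - (-27)*R3:  [     1      0      0  |  -83/4   47/4   27/4 ]
R2 <- R2 - (6)*R3:  [    0     1     0  |   9/2  -5/2  -3/2 ]
Right block of [I | A^{-1}] is the inverse:
[ -83/4  47/4  27/4 ]
[   9/2  -5/2  -3/2 ]
[  -1/4   1/4   1/4 ]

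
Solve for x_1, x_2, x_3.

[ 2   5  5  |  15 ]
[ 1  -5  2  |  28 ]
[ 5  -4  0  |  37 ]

(5, -3, 4)

Forward elimination on [A|b]:
R2 <- R2 - (1/2)*R1:  [     0  -15/2   -1/2   41/2 ]
R3 <- R3 - (5/2)*R1:  [     0  -33/2  -25/2   -1/2 ]
R3 <- R3 - (11/5)*R2:  [      0       0   -57/5  -228/5 ]
Row echelon form:
[ 2      5      5  |      15 ]
[ 0  -15/2   -1/2  |    41/2 ]
[ 0      0  -57/5  |  -228/5 ]
Back-substitution:
x_3 = (-228/5) / (-57/5) = 4
x_2 = (41/2 - (-1/2)*(4)) / (-15/2) = -3
x_1 = (15 - (5)*(-3) - (5)*(4)) / 2 = 5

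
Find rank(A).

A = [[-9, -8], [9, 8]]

Row reduction:
R2 <- R2 - (-1)*R1:  [ 0  0 ]
Row echelon form:
[ -9  -8 ]
[  0   0 ]
Nonzero rows / pivot columns: 1

rank(A) = 1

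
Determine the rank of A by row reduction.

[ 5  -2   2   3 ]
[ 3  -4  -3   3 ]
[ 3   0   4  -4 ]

rank(A) = 3

Row reduction:
R2 <- R2 - (3/5)*R1:  [     0  -14/5  -21/5    6/5 ]
R3 <- R3 - (3/5)*R1:  [     0    6/5   14/5  -29/5 ]
R3 <- R3 - (-3/7)*R2:  [     0      0      1  -37/7 ]
Row echelon form:
[ 5     -2      2      3 ]
[ 0  -14/5  -21/5    6/5 ]
[ 0      0      1  -37/7 ]
Nonzero rows / pivot columns: 3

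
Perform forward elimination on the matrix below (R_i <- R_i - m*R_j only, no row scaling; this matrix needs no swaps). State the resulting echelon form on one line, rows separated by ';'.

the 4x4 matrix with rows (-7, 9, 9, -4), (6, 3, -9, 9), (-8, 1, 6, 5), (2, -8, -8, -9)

Forward elimination:
R2 <- R2 - (-6/7)*R1:  [    0  75/7  -9/7  39/7 ]
R3 <- R3 - (8/7)*R1:  [     0  -65/7  -30/7   67/7 ]
R4 <- R4 - (-2/7)*R1:  [     0  -38/7  -38/7  -71/7 ]
R3 <- R3 - (-13/15)*R2:  [     0      0  -27/5   72/5 ]
R4 <- R4 - (-38/75)*R2:  [       0        0  -152/25  -183/25 ]
R4 <- R4 - (152/135)*R3:  [       0        0        0  -353/15 ]
Row echelon form:
[ -7     9      9       -4 ]
[  0  75/7   -9/7     39/7 ]
[  0     0  -27/5     72/5 ]
[  0     0      0  -353/15 ]

REF = [-7 9 9 -4; 0 75/7 -9/7 39/7; 0 0 -27/5 72/5; 0 0 0 -353/15]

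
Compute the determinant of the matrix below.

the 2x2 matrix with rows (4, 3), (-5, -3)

Forward elimination:
R2 <- R2 - (-5/4)*R1:  [   0  3/4 ]
Upper-triangular form:
[ 4    3 ]
[ 0  3/4 ]
det(A) = (-1)^0 * (4) * (3/4) = 3  (0 row swaps -> sign +1)

det(A) = 3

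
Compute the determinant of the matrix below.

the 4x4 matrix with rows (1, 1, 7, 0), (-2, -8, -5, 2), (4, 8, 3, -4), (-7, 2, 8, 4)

det(A) = -330

Forward elimination:
R2 <- R2 - (-2)*R1:  [  0  -6   9   2 ]
R3 <- R3 - (4)*R1:  [   0    4  -25   -4 ]
R4 <- R4 - (-7)*R1:  [  0   9  57   4 ]
R3 <- R3 - (-2/3)*R2:  [    0     0   -19  -8/3 ]
R4 <- R4 - (-3/2)*R2:  [     0      0  141/2      7 ]
R4 <- R4 - (-141/38)*R3:  [      0       0       0  -55/19 ]
Upper-triangular form:
[ 1   1    7       0 ]
[ 0  -6    9       2 ]
[ 0   0  -19    -8/3 ]
[ 0   0    0  -55/19 ]
det(A) = (-1)^0 * (1) * (-6) * (-19) * (-55/19) = -330  (0 row swaps -> sign +1)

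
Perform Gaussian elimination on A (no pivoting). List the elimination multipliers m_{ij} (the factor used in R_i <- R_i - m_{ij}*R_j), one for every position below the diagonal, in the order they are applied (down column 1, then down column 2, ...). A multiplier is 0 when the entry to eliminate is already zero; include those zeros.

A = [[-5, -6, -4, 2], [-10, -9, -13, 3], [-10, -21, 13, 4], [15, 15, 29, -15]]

multipliers: 2, 2, -3, -3, -1, 2

Forward elimination:
R2 <- R2 - (2)*R1:  [  0   3  -5  -1 ]
R3 <- R3 - (2)*R1:  [  0  -9  21   0 ]
R4 <- R4 - (-3)*R1:  [  0  -3  17  -9 ]
R3 <- R3 - (-3)*R2:  [  0   0   6  -3 ]
R4 <- R4 - (-1)*R2:  [   0    0   12  -10 ]
R4 <- R4 - (2)*R3:  [  0   0   0  -4 ]
Multipliers (in order of application): m_{21} = 2, m_{31} = 2, m_{41} = -3, m_{32} = -3, m_{42} = -1, m_{43} = 2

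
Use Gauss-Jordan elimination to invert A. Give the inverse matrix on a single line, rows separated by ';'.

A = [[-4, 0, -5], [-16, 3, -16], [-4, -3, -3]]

inverse = [19/24 -5/24 -5/24; -2/9 1/9 -2/9; -5/6 1/6 1/6]

Gauss-Jordan on [A | I]:
R1 <- (1/-4)*R1:  [    1     0   5/4  |  -1/4     0     0 ]
R2 <- R2 - (-16)*R1:  [  0   3   4  |  -4   1   0 ]
R3 <- R3 - (-4)*R1:  [  0  -3   2  |  -1   0   1 ]
R2 <- (1/3)*R2:  [    0     1   4/3  |  -4/3   1/3     0 ]
R3 <- R3 - (-3)*R2:  [  0   0   6  |  -5   1   1 ]
R3 <- (1/6)*R3:  [    0     0     1  |  -5/6   1/6   1/6 ]
R1 <- R1 - (5/4)*R3:  [     1      0      0  |  19/24  -5/24  -5/24 ]
R2 <- R2 - (4/3)*R3:  [    0     1     0  |  -2/9   1/9  -2/9 ]
Right block of [I | A^{-1}] is the inverse:
[ 19/24  -5/24  -5/24 ]
[  -2/9    1/9   -2/9 ]
[  -5/6    1/6    1/6 ]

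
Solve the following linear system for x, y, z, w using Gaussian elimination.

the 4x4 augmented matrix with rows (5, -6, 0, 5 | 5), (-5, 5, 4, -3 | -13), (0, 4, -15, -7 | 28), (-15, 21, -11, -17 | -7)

(5, 0, 0, -4)

Forward elimination on [A|b]:
R2 <- R2 - (-1)*R1:  [  0  -1   4   2  -8 ]
R4 <- R4 - (-3)*R1:  [   0    3  -11   -2    8 ]
R3 <- R3 - (-4)*R2:  [  0   0   1   1  -4 ]
R4 <- R4 - (-3)*R2:  [   0    0    1    4  -16 ]
R4 <- R4 - (1)*R3:  [   0    0    0    3  -12 ]
Row echelon form:
[ 5  -6  0  5  |    5 ]
[ 0  -1  4  2  |   -8 ]
[ 0   0  1  1  |   -4 ]
[ 0   0  0  3  |  -12 ]
Back-substitution:
w = (-12) / 3 = -4
z = (-4 - (1)*(-4)) / 1 = 0
y = (-8 - (4)*(0) - (2)*(-4)) / -1 = 0
x = (5 - (-6)*(0) - (5)*(-4)) / 5 = 5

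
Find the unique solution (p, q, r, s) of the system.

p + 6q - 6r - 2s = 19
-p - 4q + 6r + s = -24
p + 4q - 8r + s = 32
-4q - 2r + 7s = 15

(5, -3, -5, -1)

Forward elimination on [A|b]:
R2 <- R2 - (-1)*R1:  [  0   2   0  -1  -5 ]
R3 <- R3 - (1)*R1:  [  0  -2  -2   3  13 ]
R3 <- R3 - (-1)*R2:  [  0   0  -2   2   8 ]
R4 <- R4 - (-2)*R2:  [  0   0  -2   5   5 ]
R4 <- R4 - (1)*R3:  [  0   0   0   3  -3 ]
Row echelon form:
[ 1  6  -6  -2  |  19 ]
[ 0  2   0  -1  |  -5 ]
[ 0  0  -2   2  |   8 ]
[ 0  0   0   3  |  -3 ]
Back-substitution:
s = (-3) / 3 = -1
r = (8 - (2)*(-1)) / -2 = -5
q = (-5 - (-1)*(-1)) / 2 = -3
p = (19 - (6)*(-3) - (-6)*(-5) - (-2)*(-1)) / 1 = 5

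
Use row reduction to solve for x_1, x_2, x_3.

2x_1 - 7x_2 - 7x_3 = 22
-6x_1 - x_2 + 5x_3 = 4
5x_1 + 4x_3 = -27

(-3, -1, -3)

Forward elimination on [A|b]:
R2 <- R2 - (-3)*R1:  [   0  -22  -16   70 ]
R3 <- R3 - (5/2)*R1:  [    0  35/2  43/2   -82 ]
R3 <- R3 - (-35/44)*R2:  [       0        0   193/22  -579/22 ]
Row echelon form:
[ 2   -7      -7  |       22 ]
[ 0  -22     -16  |       70 ]
[ 0    0  193/22  |  -579/22 ]
Back-substitution:
x_3 = (-579/22) / (193/22) = -3
x_2 = (70 - (-16)*(-3)) / -22 = -1
x_1 = (22 - (-7)*(-1) - (-7)*(-3)) / 2 = -3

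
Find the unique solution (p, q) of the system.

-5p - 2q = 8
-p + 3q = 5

Forward elimination on [A|b]:
R2 <- R2 - (1/5)*R1:  [    0  17/5  17/5 ]
Row echelon form:
[ -5    -2  |     8 ]
[  0  17/5  |  17/5 ]
Back-substitution:
q = (17/5) / (17/5) = 1
p = (8 - (-2)*(1)) / -5 = -2

(-2, 1)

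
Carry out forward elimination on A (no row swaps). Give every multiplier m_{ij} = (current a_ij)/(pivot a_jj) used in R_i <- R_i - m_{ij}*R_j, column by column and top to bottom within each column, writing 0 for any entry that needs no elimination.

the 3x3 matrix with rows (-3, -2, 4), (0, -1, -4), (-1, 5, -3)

Forward elimination:
R2: entry in column 1 is already 0 -> m_{21} = 0 (no row operation needed)
R3 <- R3 - (1/3)*R1:  [     0   17/3  -13/3 ]
R3 <- R3 - (-17/3)*R2:  [   0    0  -27 ]
Multipliers (in order of application): m_{21} = 0, m_{31} = 1/3, m_{32} = -17/3

multipliers: 0, 1/3, -17/3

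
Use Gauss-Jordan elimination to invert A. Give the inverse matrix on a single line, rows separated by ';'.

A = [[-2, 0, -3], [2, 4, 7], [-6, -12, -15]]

Gauss-Jordan on [A | I]:
R1 <- (1/-2)*R1:  [    1     0   3/2  |  -1/2     0     0 ]
R2 <- R2 - (2)*R1:  [ 0  4  4  |  1  1  0 ]
R3 <- R3 - (-6)*R1:  [   0  -12   -6  |   -3    0    1 ]
R2 <- (1/4)*R2:  [   0    1    1  |  1/4  1/4    0 ]
R3 <- R3 - (-12)*R2:  [ 0  0  6  |  0  3  1 ]
R3 <- (1/6)*R3:  [   0    0    1  |    0  1/2  1/6 ]
R1 <- R1 - (3/2)*R3:  [    1     0     0  |  -1/2  -3/4  -1/4 ]
R2 <- R2 - (1)*R3:  [    0     1     0  |   1/4  -1/4  -1/6 ]
Right block of [I | A^{-1}] is the inverse:
[ -1/2  -3/4  -1/4 ]
[  1/4  -1/4  -1/6 ]
[    0   1/2   1/6 ]

inverse = [-1/2 -3/4 -1/4; 1/4 -1/4 -1/6; 0 1/2 1/6]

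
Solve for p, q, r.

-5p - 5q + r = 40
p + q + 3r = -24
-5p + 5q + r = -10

Forward elimination on [A|b]:
R2 <- R2 - (-1/5)*R1:  [    0     0  16/5   -16 ]
R3 <- R3 - (1)*R1:  [   0   10    0  -50 ]
R2 <-> R3   (pivot in column 2 was zero)
[ -5  -5     1   40 ]
[  0  10     0  -50 ]
[  0   0  16/5  -16 ]
Row echelon form:
[ -5  -5     1  |   40 ]
[  0  10     0  |  -50 ]
[  0   0  16/5  |  -16 ]
Back-substitution:
r = (-16) / (16/5) = -5
q = (-50) / 10 = -5
p = (40 - (-5)*(-5) - (1)*(-5)) / -5 = -4

(-4, -5, -5)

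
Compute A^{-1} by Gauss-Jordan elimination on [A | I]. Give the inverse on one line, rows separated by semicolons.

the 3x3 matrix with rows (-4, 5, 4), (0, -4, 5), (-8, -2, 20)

Gauss-Jordan on [A | I]:
R1 <- (1/-4)*R1:  [    1  -5/4    -1  |  -1/4     0     0 ]
R3 <- R3 - (-8)*R1:  [   0  -12   12  |   -2    0    1 ]
R2 <- (1/-4)*R2:  [    0     1  -5/4  |     0  -1/4     0 ]
R1 <- R1 - (-5/4)*R2:  [      1       0  -41/16  |    -1/4   -5/16       0 ]
R3 <- R3 - (-12)*R2:  [  0   0  -3  |  -2  -3   1 ]
R3 <- (1/-3)*R3:  [    0     0     1  |   2/3     1  -1/3 ]
R1 <- R1 - (-41/16)*R3:  [      1       0       0  |   35/24     9/4  -41/48 ]
R2 <- R2 - (-5/4)*R3:  [     0      1      0  |    5/6      1  -5/12 ]
Right block of [I | A^{-1}] is the inverse:
[ 35/24  9/4  -41/48 ]
[   5/6    1   -5/12 ]
[   2/3    1    -1/3 ]

inverse = [35/24 9/4 -41/48; 5/6 1 -5/12; 2/3 1 -1/3]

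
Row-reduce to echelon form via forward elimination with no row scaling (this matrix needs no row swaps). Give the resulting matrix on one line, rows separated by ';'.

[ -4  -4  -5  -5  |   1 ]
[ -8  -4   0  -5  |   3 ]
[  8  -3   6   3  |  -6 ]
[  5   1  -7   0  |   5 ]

Forward elimination:
R2 <- R2 - (2)*R1:  [  0   4  10   5   1 ]
R3 <- R3 - (-2)*R1:  [   0  -11   -4   -7   -4 ]
R4 <- R4 - (-5/4)*R1:  [     0     -4  -53/4  -25/4   25/4 ]
R3 <- R3 - (-11/4)*R2:  [    0     0  47/2  27/4  -5/4 ]
R4 <- R4 - (-1)*R2:  [     0      0  -13/4   -5/4   29/4 ]
R4 <- R4 - (-13/94)*R3:  [        0         0         0  -119/376  2661/376 ]
Row echelon form:
[ -4  -4    -5        -5  |         1 ]
[  0   4    10         5  |         1 ]
[  0   0  47/2      27/4  |      -5/4 ]
[  0   0     0  -119/376  |  2661/376 ]

REF = [-4 -4 -5 -5 1; 0 4 10 5 1; 0 0 47/2 27/4 -5/4; 0 0 0 -119/376 2661/376]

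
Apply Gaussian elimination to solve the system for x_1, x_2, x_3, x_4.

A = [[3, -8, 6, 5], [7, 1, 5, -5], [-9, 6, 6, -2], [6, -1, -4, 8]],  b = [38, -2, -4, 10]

(0, -2, 2, 2)

Forward elimination on [A|b]:
R2 <- R2 - (7/3)*R1:  [      0    59/3      -9   -50/3  -272/3 ]
R3 <- R3 - (-3)*R1:  [   0  -18   24   13  110 ]
R4 <- R4 - (2)*R1:  [   0   15  -16   -2  -66 ]
R3 <- R3 - (-54/59)*R2:  [       0        0   930/59  -133/59  1594/59 ]
R4 <- R4 - (45/59)*R2:  [       0        0  -539/59   632/59   186/59 ]
R4 <- R4 - (-539/930)*R3:  [        0         0         0  8747/930  8747/465 ]
Row echelon form:
[ 3    -8       6         5  |        38 ]
[ 0  59/3      -9     -50/3  |    -272/3 ]
[ 0     0  930/59   -133/59  |   1594/59 ]
[ 0     0       0  8747/930  |  8747/465 ]
Back-substitution:
x_4 = (8747/465) / (8747/930) = 2
x_3 = (1594/59 - (-133/59)*(2)) / (930/59) = 2
x_2 = (-272/3 - (-9)*(2) - (-50/3)*(2)) / (59/3) = -2
x_1 = (38 - (-8)*(-2) - (6)*(2) - (5)*(2)) / 3 = 0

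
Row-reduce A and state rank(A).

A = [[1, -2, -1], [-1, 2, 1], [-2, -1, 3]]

Row reduction:
R2 <- R2 - (-1)*R1:  [ 0  0  0 ]
R3 <- R3 - (-2)*R1:  [  0  -5   1 ]
R2 <-> R3   (pivot in column 2 was zero)
[ 1  -2  -1 ]
[ 0  -5   1 ]
[ 0   0   0 ]
Row echelon form:
[ 1  -2  -1 ]
[ 0  -5   1 ]
[ 0   0   0 ]
Nonzero rows / pivot columns: 2

rank(A) = 2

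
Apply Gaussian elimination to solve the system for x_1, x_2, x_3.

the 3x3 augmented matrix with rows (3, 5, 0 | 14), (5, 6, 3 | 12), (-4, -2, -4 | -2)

Forward elimination on [A|b]:
R2 <- R2 - (5/3)*R1:  [     0   -7/3      3  -34/3 ]
R3 <- R3 - (-4/3)*R1:  [    0  14/3    -4  50/3 ]
R3 <- R3 - (-2)*R2:  [  0   0   2  -6 ]
Row echelon form:
[ 3     5  0  |     14 ]
[ 0  -7/3  3  |  -34/3 ]
[ 0     0  2  |     -6 ]
Back-substitution:
x_3 = (-6) / 2 = -3
x_2 = (-34/3 - (3)*(-3)) / (-7/3) = 1
x_1 = (14 - (5)*(1)) / 3 = 3

(3, 1, -3)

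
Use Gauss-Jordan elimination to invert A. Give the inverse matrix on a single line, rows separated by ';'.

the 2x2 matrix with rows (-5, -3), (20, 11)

inverse = [11/5 3/5; -4 -1]

Gauss-Jordan on [A | I]:
R1 <- (1/-5)*R1:  [    1   3/5  |  -1/5     0 ]
R2 <- R2 - (20)*R1:  [  0  -1  |   4   1 ]
R2 <- (1/-1)*R2:  [  0   1  |  -4  -1 ]
R1 <- R1 - (3/5)*R2:  [    1     0  |  11/5   3/5 ]
Right block of [I | A^{-1}] is the inverse:
[ 11/5  3/5 ]
[   -4   -1 ]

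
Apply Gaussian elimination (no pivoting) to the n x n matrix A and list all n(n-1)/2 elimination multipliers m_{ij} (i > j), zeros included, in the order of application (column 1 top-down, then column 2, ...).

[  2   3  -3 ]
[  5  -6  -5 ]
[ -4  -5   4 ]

multipliers: 5/2, -2, -2/27

Forward elimination:
R2 <- R2 - (5/2)*R1:  [     0  -27/2    5/2 ]
R3 <- R3 - (-2)*R1:  [  0   1  -2 ]
R3 <- R3 - (-2/27)*R2:  [      0       0  -49/27 ]
Multipliers (in order of application): m_{21} = 5/2, m_{31} = -2, m_{32} = -2/27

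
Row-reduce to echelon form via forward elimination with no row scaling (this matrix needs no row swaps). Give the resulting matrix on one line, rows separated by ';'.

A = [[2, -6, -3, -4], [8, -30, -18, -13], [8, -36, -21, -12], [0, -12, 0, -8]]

REF = [2 -6 -3 -4; 0 -6 -6 3; 0 0 3 -2; 0 0 0 -6]

Forward elimination:
R2 <- R2 - (4)*R1:  [  0  -6  -6   3 ]
R3 <- R3 - (4)*R1:  [   0  -12   -9    4 ]
R3 <- R3 - (2)*R2:  [  0   0   3  -2 ]
R4 <- R4 - (2)*R2:  [   0    0   12  -14 ]
R4 <- R4 - (4)*R3:  [  0   0   0  -6 ]
Row echelon form:
[ 2  -6  -3  -4 ]
[ 0  -6  -6   3 ]
[ 0   0   3  -2 ]
[ 0   0   0  -6 ]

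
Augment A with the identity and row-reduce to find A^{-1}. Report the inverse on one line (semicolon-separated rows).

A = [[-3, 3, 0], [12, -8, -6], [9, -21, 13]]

inverse = [-23/6 -13/20 -3/10; -7/2 -13/20 -3/10; -3 -3/5 -1/5]

Gauss-Jordan on [A | I]:
R1 <- (1/-3)*R1:  [    1    -1     0  |  -1/3     0     0 ]
R2 <- R2 - (12)*R1:  [  0   4  -6  |   4   1   0 ]
R3 <- R3 - (9)*R1:  [   0  -12   13  |    3    0    1 ]
R2 <- (1/4)*R2:  [    0     1  -3/2  |     1   1/4     0 ]
R1 <- R1 - (-1)*R2:  [    1     0  -3/2  |   2/3   1/4     0 ]
R3 <- R3 - (-12)*R2:  [  0   0  -5  |  15   3   1 ]
R3 <- (1/-5)*R3:  [    0     0     1  |    -3  -3/5  -1/5 ]
R1 <- R1 - (-3/2)*R3:  [      1       0       0  |   -23/6  -13/20   -3/10 ]
R2 <- R2 - (-3/2)*R3:  [      0       1       0  |    -7/2  -13/20   -3/10 ]
Right block of [I | A^{-1}] is the inverse:
[ -23/6  -13/20  -3/10 ]
[  -7/2  -13/20  -3/10 ]
[    -3    -3/5   -1/5 ]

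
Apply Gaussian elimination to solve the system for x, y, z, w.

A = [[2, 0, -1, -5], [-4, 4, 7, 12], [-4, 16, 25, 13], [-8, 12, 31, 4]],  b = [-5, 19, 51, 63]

(5, -5, 5, 2)

Forward elimination on [A|b]:
R2 <- R2 - (-2)*R1:  [ 0  4  5  2  9 ]
R3 <- R3 - (-2)*R1:  [  0  16  23   3  41 ]
R4 <- R4 - (-4)*R1:  [   0   12   27  -16   43 ]
R3 <- R3 - (4)*R2:  [  0   0   3  -5   5 ]
R4 <- R4 - (3)*R2:  [   0    0   12  -22   16 ]
R4 <- R4 - (4)*R3:  [  0   0   0  -2  -4 ]
Row echelon form:
[ 2  0  -1  -5  |  -5 ]
[ 0  4   5   2  |   9 ]
[ 0  0   3  -5  |   5 ]
[ 0  0   0  -2  |  -4 ]
Back-substitution:
w = (-4) / -2 = 2
z = (5 - (-5)*(2)) / 3 = 5
y = (9 - (5)*(5) - (2)*(2)) / 4 = -5
x = (-5 - (-1)*(5) - (-5)*(2)) / 2 = 5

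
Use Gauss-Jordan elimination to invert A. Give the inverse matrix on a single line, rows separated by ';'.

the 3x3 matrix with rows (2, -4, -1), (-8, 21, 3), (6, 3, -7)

Gauss-Jordan on [A | I]:
R1 <- (1/2)*R1:  [    1    -2  -1/2  |   1/2     0     0 ]
R2 <- R2 - (-8)*R1:  [  0   5  -1  |   4   1   0 ]
R3 <- R3 - (6)*R1:  [  0  15  -4  |  -3   0   1 ]
R2 <- (1/5)*R2:  [    0     1  -1/5  |   4/5   1/5     0 ]
R1 <- R1 - (-2)*R2:  [     1      0  -9/10  |  21/10    2/5      0 ]
R3 <- R3 - (15)*R2:  [   0    0   -1  |  -15   -3    1 ]
R3 <- (1/-1)*R3:  [  0   0   1  |  15   3  -1 ]
R1 <- R1 - (-9/10)*R3:  [     1      0      0  |   78/5  31/10  -9/10 ]
R2 <- R2 - (-1/5)*R3:  [    0     1     0  |  19/5   4/5  -1/5 ]
Right block of [I | A^{-1}] is the inverse:
[ 78/5  31/10  -9/10 ]
[ 19/5    4/5   -1/5 ]
[   15      3     -1 ]

inverse = [78/5 31/10 -9/10; 19/5 4/5 -1/5; 15 3 -1]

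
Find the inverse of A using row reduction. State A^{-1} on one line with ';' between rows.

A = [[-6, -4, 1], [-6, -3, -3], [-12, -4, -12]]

Gauss-Jordan on [A | I]:
R1 <- (1/-6)*R1:  [    1   2/3  -1/6  |  -1/6     0     0 ]
R2 <- R2 - (-6)*R1:  [  0   1  -4  |  -1   1   0 ]
R3 <- R3 - (-12)*R1:  [   0    4  -14  |   -2    0    1 ]
R1 <- R1 - (2/3)*R2:  [    1     0   5/2  |   1/2  -2/3     0 ]
R3 <- R3 - (4)*R2:  [  0   0   2  |   2  -4   1 ]
R3 <- (1/2)*R3:  [   0    0    1  |    1   -2  1/2 ]
R1 <- R1 - (5/2)*R3:  [    1     0     0  |    -2  13/3  -5/4 ]
R2 <- R2 - (-4)*R3:  [  0   1   0  |   3  -7   2 ]
Right block of [I | A^{-1}] is the inverse:
[ -2  13/3  -5/4 ]
[  3    -7     2 ]
[  1    -2   1/2 ]

inverse = [-2 13/3 -5/4; 3 -7 2; 1 -2 1/2]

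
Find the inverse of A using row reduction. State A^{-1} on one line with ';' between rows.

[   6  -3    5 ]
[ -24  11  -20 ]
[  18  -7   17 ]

Gauss-Jordan on [A | I]:
R1 <- (1/6)*R1:  [    1  -1/2   5/6  |   1/6     0     0 ]
R2 <- R2 - (-24)*R1:  [  0  -1   0  |   4   1   0 ]
R3 <- R3 - (18)*R1:  [  0   2   2  |  -3   0   1 ]
R2 <- (1/-1)*R2:  [  0   1   0  |  -4  -1   0 ]
R1 <- R1 - (-1/2)*R2:  [     1      0    5/6  |  -11/6   -1/2      0 ]
R3 <- R3 - (2)*R2:  [ 0  0  2  |  5  2  1 ]
R3 <- (1/2)*R3:  [   0    0    1  |  5/2    1  1/2 ]
R1 <- R1 - (5/6)*R3:  [      1       0       0  |  -47/12    -4/3   -5/12 ]
Right block of [I | A^{-1}] is the inverse:
[ -47/12  -4/3  -5/12 ]
[     -4    -1      0 ]
[    5/2     1    1/2 ]

inverse = [-47/12 -4/3 -5/12; -4 -1 0; 5/2 1 1/2]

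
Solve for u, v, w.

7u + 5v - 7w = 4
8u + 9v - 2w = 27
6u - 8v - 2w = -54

(-2, 5, 1)

Forward elimination on [A|b]:
R2 <- R2 - (8/7)*R1:  [     0   23/7      6  157/7 ]
R3 <- R3 - (6/7)*R1:  [      0   -86/7       4  -402/7 ]
R3 <- R3 - (-86/23)*R2:  [      0       0  608/23  608/23 ]
Row echelon form:
[ 7     5      -7  |       4 ]
[ 0  23/7       6  |   157/7 ]
[ 0     0  608/23  |  608/23 ]
Back-substitution:
w = (608/23) / (608/23) = 1
v = (157/7 - (6)*(1)) / (23/7) = 5
u = (4 - (5)*(5) - (-7)*(1)) / 7 = -2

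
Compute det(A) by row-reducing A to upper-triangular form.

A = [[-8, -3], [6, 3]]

Forward elimination:
R2 <- R2 - (-3/4)*R1:  [   0  3/4 ]
Upper-triangular form:
[ -8   -3 ]
[  0  3/4 ]
det(A) = (-1)^0 * (-8) * (3/4) = -6  (0 row swaps -> sign +1)

det(A) = -6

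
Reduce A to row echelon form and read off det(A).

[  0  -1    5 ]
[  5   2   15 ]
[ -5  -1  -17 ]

Forward elimination:
R1 <-> R2   (pivot in column 1 was zero)
[  5   2   15 ]
[  0  -1    5 ]
[ -5  -1  -17 ]
R3 <- R3 - (-1)*R1:  [  0   1  -2 ]
R3 <- R3 - (-1)*R2:  [ 0  0  3 ]
Upper-triangular form:
[ 5   2  15 ]
[ 0  -1   5 ]
[ 0   0   3 ]
det(A) = (-1)^1 * (5) * (-1) * (3) = 15  (1 row swap -> sign -1)

det(A) = 15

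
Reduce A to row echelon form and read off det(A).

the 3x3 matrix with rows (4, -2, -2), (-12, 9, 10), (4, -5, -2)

det(A) = 48

Forward elimination:
R2 <- R2 - (-3)*R1:  [ 0  3  4 ]
R3 <- R3 - (1)*R1:  [  0  -3   0 ]
R3 <- R3 - (-1)*R2:  [ 0  0  4 ]
Upper-triangular form:
[ 4  -2  -2 ]
[ 0   3   4 ]
[ 0   0   4 ]
det(A) = (-1)^0 * (4) * (3) * (4) = 48  (0 row swaps -> sign +1)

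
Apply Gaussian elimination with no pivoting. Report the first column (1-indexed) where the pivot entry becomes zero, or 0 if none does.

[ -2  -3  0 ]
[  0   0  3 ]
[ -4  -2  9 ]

Naive forward elimination:
R3 <- R3 - (2)*R1:  [ 0  4  9 ]
Matrix at this point:
[ -2  -3  0 ]
[  0   0  3 ]
[  0   4  9 ]
Pivot entry (2,2) is zero but row 3 has 4 in column 2 -> naive elimination stops; a row interchange (e.g. R2 <-> R3) would be required here.

first zero-pivot column = 2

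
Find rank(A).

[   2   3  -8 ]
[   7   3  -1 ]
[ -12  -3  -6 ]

Row reduction:
R2 <- R2 - (7/2)*R1:  [     0  -15/2     27 ]
R3 <- R3 - (-6)*R1:  [   0   15  -54 ]
R3 <- R3 - (-2)*R2:  [ 0  0  0 ]
Row echelon form:
[ 2      3  -8 ]
[ 0  -15/2  27 ]
[ 0      0   0 ]
Nonzero rows / pivot columns: 2

rank(A) = 2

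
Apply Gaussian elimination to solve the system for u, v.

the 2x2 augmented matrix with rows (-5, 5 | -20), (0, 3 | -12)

(0, -4)

Forward elimination on [A|b]:
Row echelon form:
[ -5  5  |  -20 ]
[  0  3  |  -12 ]
Back-substitution:
v = (-12) / 3 = -4
u = (-20 - (5)*(-4)) / -5 = 0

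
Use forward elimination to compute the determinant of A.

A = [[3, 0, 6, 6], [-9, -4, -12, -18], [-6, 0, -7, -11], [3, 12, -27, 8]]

det(A) = -300

Forward elimination:
R2 <- R2 - (-3)*R1:  [  0  -4   6   0 ]
R3 <- R3 - (-2)*R1:  [ 0  0  5  1 ]
R4 <- R4 - (1)*R1:  [   0   12  -33    2 ]
R4 <- R4 - (-3)*R2:  [   0    0  -15    2 ]
R4 <- R4 - (-3)*R3:  [ 0  0  0  5 ]
Upper-triangular form:
[ 3   0  6  6 ]
[ 0  -4  6  0 ]
[ 0   0  5  1 ]
[ 0   0  0  5 ]
det(A) = (-1)^0 * (3) * (-4) * (5) * (5) = -300  (0 row swaps -> sign +1)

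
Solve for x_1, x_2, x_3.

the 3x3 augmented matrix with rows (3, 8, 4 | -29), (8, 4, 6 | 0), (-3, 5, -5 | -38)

Forward elimination on [A|b]:
R2 <- R2 - (8/3)*R1:  [     0  -52/3  -14/3  232/3 ]
R3 <- R3 - (-1)*R1:  [   0   13   -1  -67 ]
R3 <- R3 - (-3/4)*R2:  [    0     0  -9/2    -9 ]
Row echelon form:
[ 3      8      4  |    -29 ]
[ 0  -52/3  -14/3  |  232/3 ]
[ 0      0   -9/2  |     -9 ]
Back-substitution:
x_3 = (-9) / (-9/2) = 2
x_2 = (232/3 - (-14/3)*(2)) / (-52/3) = -5
x_1 = (-29 - (8)*(-5) - (4)*(2)) / 3 = 1

(1, -5, 2)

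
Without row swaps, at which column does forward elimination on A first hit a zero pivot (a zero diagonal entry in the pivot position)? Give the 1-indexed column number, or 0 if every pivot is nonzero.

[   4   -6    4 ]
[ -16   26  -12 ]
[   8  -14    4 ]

Naive forward elimination:
R2 <- R2 - (-4)*R1:  [ 0  2  4 ]
R3 <- R3 - (2)*R1:  [  0  -2  -4 ]
R3 <- R3 - (-1)*R2:  [ 0  0  0 ]
Matrix at this point:
[ 4  -6  4 ]
[ 0   2  4 ]
[ 0   0  0 ]
Pivot entry (3,3) in the last row is zero and there are no rows below to swap with -> zero pivot in column 3 (A is singular).

first zero-pivot column = 3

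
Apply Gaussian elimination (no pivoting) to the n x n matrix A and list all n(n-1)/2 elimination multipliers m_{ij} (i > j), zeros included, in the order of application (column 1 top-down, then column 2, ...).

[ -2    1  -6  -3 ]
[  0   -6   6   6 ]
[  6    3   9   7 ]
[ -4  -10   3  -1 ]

Forward elimination:
R2: entry in column 1 is already 0 -> m_{21} = 0 (no row operation needed)
R3 <- R3 - (-3)*R1:  [  0   6  -9  -2 ]
R4 <- R4 - (2)*R1:  [   0  -12   15    5 ]
R3 <- R3 - (-1)*R2:  [  0   0  -3   4 ]
R4 <- R4 - (2)*R2:  [  0   0   3  -7 ]
R4 <- R4 - (-1)*R3:  [  0   0   0  -3 ]
Multipliers (in order of application): m_{21} = 0, m_{31} = -3, m_{41} = 2, m_{32} = -1, m_{42} = 2, m_{43} = -1

multipliers: 0, -3, 2, -1, 2, -1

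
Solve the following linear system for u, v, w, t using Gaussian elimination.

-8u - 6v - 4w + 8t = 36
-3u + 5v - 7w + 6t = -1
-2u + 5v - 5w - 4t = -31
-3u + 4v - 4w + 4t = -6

Forward elimination on [A|b]:
R2 <- R2 - (3/8)*R1:  [     0   29/4  -11/2      3  -29/2 ]
R3 <- R3 - (1/4)*R1:  [    0  13/2    -4    -6   -40 ]
R4 <- R4 - (3/8)*R1:  [     0   25/4   -5/2      1  -39/2 ]
R3 <- R3 - (26/29)*R2:  [       0        0    27/29  -252/29      -27 ]
R4 <- R4 - (25/29)*R2:  [      0       0   65/29  -46/29      -7 ]
R4 <- R4 - (65/27)*R3:  [    0     0     0  58/3    58 ]
Row echelon form:
[ -8    -6     -4        8  |     36 ]
[  0  29/4  -11/2        3  |  -29/2 ]
[  0     0  27/29  -252/29  |    -27 ]
[  0     0      0     58/3  |     58 ]
Back-substitution:
t = (58) / (58/3) = 3
w = (-27 - (-252/29)*(3)) / (27/29) = -1
v = (-29/2 - (-11/2)*(-1) - (3)*(3)) / (29/4) = -4
u = (36 - (-6)*(-4) - (-4)*(-1) - (8)*(3)) / -8 = 2

(2, -4, -1, 3)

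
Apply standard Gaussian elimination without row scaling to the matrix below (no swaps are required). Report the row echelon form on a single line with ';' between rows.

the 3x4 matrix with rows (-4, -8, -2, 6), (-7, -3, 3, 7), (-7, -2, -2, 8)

REF = [-4 -8 -2 6; 0 11 13/2 -7/2; 0 0 -123/22 29/22]

Forward elimination:
R2 <- R2 - (7/4)*R1:  [    0    11  13/2  -7/2 ]
R3 <- R3 - (7/4)*R1:  [    0    12   3/2  -5/2 ]
R3 <- R3 - (12/11)*R2:  [       0        0  -123/22    29/22 ]
Row echelon form:
[ -4  -8       -2      6 ]
[  0  11     13/2   -7/2 ]
[  0   0  -123/22  29/22 ]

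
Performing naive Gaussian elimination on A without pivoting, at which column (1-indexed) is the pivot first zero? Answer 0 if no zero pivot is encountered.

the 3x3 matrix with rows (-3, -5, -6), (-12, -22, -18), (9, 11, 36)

first zero-pivot column = 0

Naive forward elimination:
R2 <- R2 - (4)*R1:  [  0  -2   6 ]
R3 <- R3 - (-3)*R1:  [  0  -4  18 ]
R3 <- R3 - (2)*R2:  [ 0  0  6 ]
All pivots nonzero; naive elimination completes without hitting a zero pivot.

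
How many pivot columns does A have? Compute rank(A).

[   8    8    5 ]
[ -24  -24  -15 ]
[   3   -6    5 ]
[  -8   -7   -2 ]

Row reduction:
R2 <- R2 - (-3)*R1:  [ 0  0  0 ]
R3 <- R3 - (3/8)*R1:  [    0    -9  25/8 ]
R4 <- R4 - (-1)*R1:  [ 0  1  3 ]
R2 <-> R3   (pivot in column 2 was zero)
[ 8   8     5 ]
[ 0  -9  25/8 ]
[ 0   0     0 ]
[ 0   1     3 ]
R4 <- R4 - (-1/9)*R2:  [      0       0  241/72 ]
R3 <-> R4   (pivot in column 3 was zero)
[ 8   8       5 ]
[ 0  -9    25/8 ]
[ 0   0  241/72 ]
[ 0   0       0 ]
Row echelon form:
[ 8   8       5 ]
[ 0  -9    25/8 ]
[ 0   0  241/72 ]
[ 0   0       0 ]
Nonzero rows / pivot columns: 3

rank(A) = 3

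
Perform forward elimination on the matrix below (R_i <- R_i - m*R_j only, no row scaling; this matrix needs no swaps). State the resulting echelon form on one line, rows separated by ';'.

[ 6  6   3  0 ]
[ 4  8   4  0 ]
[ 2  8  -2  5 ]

REF = [6 6 3 0; 0 4 2 0; 0 0 -6 5]

Forward elimination:
R2 <- R2 - (2/3)*R1:  [ 0  4  2  0 ]
R3 <- R3 - (1/3)*R1:  [  0   6  -3   5 ]
R3 <- R3 - (3/2)*R2:  [  0   0  -6   5 ]
Row echelon form:
[ 6  6   3  0 ]
[ 0  4   2  0 ]
[ 0  0  -6  5 ]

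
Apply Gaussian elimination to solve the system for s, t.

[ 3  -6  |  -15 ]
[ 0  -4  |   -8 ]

Forward elimination on [A|b]:
Row echelon form:
[ 3  -6  |  -15 ]
[ 0  -4  |   -8 ]
Back-substitution:
t = (-8) / -4 = 2
s = (-15 - (-6)*(2)) / 3 = -1

(-1, 2)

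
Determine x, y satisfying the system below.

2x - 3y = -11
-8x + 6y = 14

Forward elimination on [A|b]:
R2 <- R2 - (-4)*R1:  [   0   -6  -30 ]
Row echelon form:
[ 2  -3  |  -11 ]
[ 0  -6  |  -30 ]
Back-substitution:
y = (-30) / -6 = 5
x = (-11 - (-3)*(5)) / 2 = 2

(2, 5)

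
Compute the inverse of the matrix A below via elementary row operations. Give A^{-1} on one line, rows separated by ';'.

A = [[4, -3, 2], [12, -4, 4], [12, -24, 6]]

inverse = [-3/5 1/4 1/30; 1/5 0 -1/15; 2 -1/2 -1/6]

Gauss-Jordan on [A | I]:
R1 <- (1/4)*R1:  [    1  -3/4   1/2  |   1/4     0     0 ]
R2 <- R2 - (12)*R1:  [  0   5  -2  |  -3   1   0 ]
R3 <- R3 - (12)*R1:  [   0  -15    0  |   -3    0    1 ]
R2 <- (1/5)*R2:  [    0     1  -2/5  |  -3/5   1/5     0 ]
R1 <- R1 - (-3/4)*R2:  [    1     0   1/5  |  -1/5  3/20     0 ]
R3 <- R3 - (-15)*R2:  [   0    0   -6  |  -12    3    1 ]
R3 <- (1/-6)*R3:  [    0     0     1  |     2  -1/2  -1/6 ]
R1 <- R1 - (1/5)*R3:  [    1     0     0  |  -3/5   1/4  1/30 ]
R2 <- R2 - (-2/5)*R3:  [     0      1      0  |    1/5      0  -1/15 ]
Right block of [I | A^{-1}] is the inverse:
[ -3/5   1/4   1/30 ]
[  1/5     0  -1/15 ]
[    2  -1/2   -1/6 ]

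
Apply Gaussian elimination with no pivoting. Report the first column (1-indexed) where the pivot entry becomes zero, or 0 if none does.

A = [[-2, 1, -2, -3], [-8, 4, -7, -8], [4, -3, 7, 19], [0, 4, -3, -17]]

Naive forward elimination:
R2 <- R2 - (4)*R1:  [ 0  0  1  4 ]
R3 <- R3 - (-2)*R1:  [  0  -1   3  13 ]
Matrix at this point:
[ -2   1  -2   -3 ]
[  0   0   1    4 ]
[  0  -1   3   13 ]
[  0   4  -3  -17 ]
Pivot entry (2,2) is zero but row 3 has -1 in column 2 -> naive elimination stops; a row interchange (e.g. R2 <-> R3) would be required here.

first zero-pivot column = 2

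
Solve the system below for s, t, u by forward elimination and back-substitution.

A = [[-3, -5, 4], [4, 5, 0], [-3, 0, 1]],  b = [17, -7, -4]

(2, -3, 2)

Forward elimination on [A|b]:
R2 <- R2 - (-4/3)*R1:  [    0  -5/3  16/3  47/3 ]
R3 <- R3 - (1)*R1:  [   0    5   -3  -21 ]
R3 <- R3 - (-3)*R2:  [  0   0  13  26 ]
Row echelon form:
[ -3    -5     4  |    17 ]
[  0  -5/3  16/3  |  47/3 ]
[  0     0    13  |    26 ]
Back-substitution:
u = (26) / 13 = 2
t = (47/3 - (16/3)*(2)) / (-5/3) = -3
s = (17 - (-5)*(-3) - (4)*(2)) / -3 = 2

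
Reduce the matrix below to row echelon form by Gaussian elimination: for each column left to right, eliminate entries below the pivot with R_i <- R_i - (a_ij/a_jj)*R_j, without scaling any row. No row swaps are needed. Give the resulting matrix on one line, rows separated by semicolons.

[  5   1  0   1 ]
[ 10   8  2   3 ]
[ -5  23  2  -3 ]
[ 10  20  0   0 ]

REF = [5 1 0 1; 0 6 2 1; 0 0 -6 -6; 0 0 0 1]

Forward elimination:
R2 <- R2 - (2)*R1:  [ 0  6  2  1 ]
R3 <- R3 - (-1)*R1:  [  0  24   2  -2 ]
R4 <- R4 - (2)*R1:  [  0  18   0  -2 ]
R3 <- R3 - (4)*R2:  [  0   0  -6  -6 ]
R4 <- R4 - (3)*R2:  [  0   0  -6  -5 ]
R4 <- R4 - (1)*R3:  [ 0  0  0  1 ]
Row echelon form:
[ 5  1   0   1 ]
[ 0  6   2   1 ]
[ 0  0  -6  -6 ]
[ 0  0   0   1 ]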